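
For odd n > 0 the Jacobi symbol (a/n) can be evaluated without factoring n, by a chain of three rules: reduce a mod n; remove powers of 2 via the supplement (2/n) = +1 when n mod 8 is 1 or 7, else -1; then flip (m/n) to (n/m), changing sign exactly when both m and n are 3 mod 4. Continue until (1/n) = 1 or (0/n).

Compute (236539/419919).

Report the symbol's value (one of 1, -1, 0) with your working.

flip (236539/419919) -> (419919/236539): both odd, 236539 mod 4 = 3, 419919 mod 4 = 3, so the flip contributes -1; sign now -1
(419919/236539): 419919 mod 236539 = 183380, so (419919/236539) = (183380/236539)
factor out 2^2: 183380 = 2^2·45845; with 236539 mod 8 = 3, (2/236539) = -1; sign now -1; continue with (45845/236539)
flip (45845/236539) -> (236539/45845): both odd, 45845 mod 4 = 1, 236539 mod 4 = 3, so the flip contributes +1; sign now -1
(236539/45845): 236539 mod 45845 = 7314, so (236539/45845) = (7314/45845)
factor out 2^1: 7314 = 2^1·3657; with 45845 mod 8 = 5, (2/45845) = -1; sign now +1; continue with (3657/45845)
flip (3657/45845) -> (45845/3657): both odd, 3657 mod 4 = 1, 45845 mod 4 = 1, so the flip contributes +1; sign now +1
(45845/3657): 45845 mod 3657 = 1961, so (45845/3657) = (1961/3657)
flip (1961/3657) -> (3657/1961): both odd, 1961 mod 4 = 1, 3657 mod 4 = 1, so the flip contributes +1; sign now +1
(3657/1961): 3657 mod 1961 = 1696, so (3657/1961) = (1696/1961)
factor out 2^5: 1696 = 2^5·53; with 1961 mod 8 = 1, (2/1961) = +1; sign now +1; continue with (53/1961)
flip (53/1961) -> (1961/53): both odd, 53 mod 4 = 1, 1961 mod 4 = 1, so the flip contributes +1; sign now +1
(1961/53): 1961 mod 53 = 0, so (1961/53) = (0/53)
reached (0/53); gcd(a, n) > 1, so (0/53) = 0 and the symbol is 0

0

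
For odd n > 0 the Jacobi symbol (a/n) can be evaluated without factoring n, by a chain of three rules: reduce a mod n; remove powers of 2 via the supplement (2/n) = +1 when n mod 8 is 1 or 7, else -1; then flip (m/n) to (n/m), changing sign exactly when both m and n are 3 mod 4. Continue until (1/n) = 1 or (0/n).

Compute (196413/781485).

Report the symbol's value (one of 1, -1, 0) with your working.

0

reciprocity: (196413/781485) = +1·(781485/196413) since 196413 mod 4 = 1, 781485 mod 4 = 1; sign now +1
(781485/196413) = (192246/196413)   [reduce mod 196413]
192246 = 2^1·96123; (2/196413) = -1 since 196413 mod 8 = 5, so (192246/196413) = (-1)^1·(96123/196413); sign now -1
reciprocity: (96123/196413) = +1·(196413/96123) since 96123 mod 4 = 3, 196413 mod 4 = 1; sign now -1
(196413/96123) = (4167/96123)   [reduce mod 96123]
reciprocity: (4167/96123) = -1·(96123/4167) since 4167 mod 4 = 3, 96123 mod 4 = 3; sign now +1
(96123/4167) = (282/4167)   [reduce mod 4167]
282 = 2^1·141; (2/4167) = +1 since 4167 mod 8 = 7, so (282/4167) = (+1)^1·(141/4167); sign now +1
reciprocity: (141/4167) = +1·(4167/141) since 141 mod 4 = 1, 4167 mod 4 = 3; sign now +1
(4167/141) = (78/141)   [reduce mod 141]
78 = 2^1·39; (2/141) = -1 since 141 mod 8 = 5, so (78/141) = (-1)^1·(39/141); sign now -1
reciprocity: (39/141) = +1·(141/39) since 39 mod 4 = 3, 141 mod 4 = 1; sign now -1
(141/39) = (24/39)   [reduce mod 39]
24 = 2^3·3; (2/39) = +1 since 39 mod 8 = 7, so (24/39) = (+1)^3·(3/39); sign now -1
reciprocity: (3/39) = -1·(39/3) since 3 mod 4 = 3, 39 mod 4 = 3; sign now +1
(39/3) = (0/3)   [reduce mod 3]
(0/3) = 0   [gcd(a, n) > 1]; final value = 0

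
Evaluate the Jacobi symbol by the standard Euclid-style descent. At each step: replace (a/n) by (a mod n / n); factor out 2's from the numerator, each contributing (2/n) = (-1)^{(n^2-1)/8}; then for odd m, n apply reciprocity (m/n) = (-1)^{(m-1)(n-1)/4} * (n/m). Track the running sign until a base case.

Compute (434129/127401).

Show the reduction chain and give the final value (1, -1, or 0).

-1

(434129/127401) = (51926/127401)   [reduce mod 127401]
51926 = 2^1·25963; (2/127401) = +1 since 127401 mod 8 = 1, so (51926/127401) = (+1)^1·(25963/127401); sign now +1
reciprocity: (25963/127401) = +1·(127401/25963) since 25963 mod 4 = 3, 127401 mod 4 = 1; sign now +1
(127401/25963) = (23549/25963)   [reduce mod 25963]
reciprocity: (23549/25963) = +1·(25963/23549) since 23549 mod 4 = 1, 25963 mod 4 = 3; sign now +1
(25963/23549) = (2414/23549)   [reduce mod 23549]
2414 = 2^1·1207; (2/23549) = -1 since 23549 mod 8 = 5, so (2414/23549) = (-1)^1·(1207/23549); sign now -1
reciprocity: (1207/23549) = +1·(23549/1207) since 1207 mod 4 = 3, 23549 mod 4 = 1; sign now -1
(23549/1207) = (616/1207)   [reduce mod 1207]
616 = 2^3·77; (2/1207) = +1 since 1207 mod 8 = 7, so (616/1207) = (+1)^3·(77/1207); sign now -1
reciprocity: (77/1207) = +1·(1207/77) since 77 mod 4 = 1, 1207 mod 4 = 3; sign now -1
(1207/77) = (52/77)   [reduce mod 77]
52 = 2^2·13; (2/77) = -1 since 77 mod 8 = 5, so (52/77) = (-1)^2·(13/77); sign now -1
reciprocity: (13/77) = +1·(77/13) since 13 mod 4 = 1, 77 mod 4 = 1; sign now -1
(77/13) = (12/13)   [reduce mod 13]
12 = 2^2·3; (2/13) = -1 since 13 mod 8 = 5, so (12/13) = (-1)^2·(3/13); sign now -1
reciprocity: (3/13) = +1·(13/3) since 3 mod 4 = 3, 13 mod 4 = 1; sign now -1
(13/3) = (1/3)   [reduce mod 3]
(1/3) = 1; final value = sign = -1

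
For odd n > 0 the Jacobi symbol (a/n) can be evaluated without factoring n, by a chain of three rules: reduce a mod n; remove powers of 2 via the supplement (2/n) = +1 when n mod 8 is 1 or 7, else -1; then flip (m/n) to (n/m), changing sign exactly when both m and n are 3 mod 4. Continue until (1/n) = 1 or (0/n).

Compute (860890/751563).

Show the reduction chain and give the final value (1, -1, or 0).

-1

(860890/751563) = (109327/751563)   [reduce mod 751563]
reciprocity: (109327/751563) = -1·(751563/109327) since 109327 mod 4 = 3, 751563 mod 4 = 3; sign now -1
(751563/109327) = (95601/109327)   [reduce mod 109327]
reciprocity: (95601/109327) = +1·(109327/95601) since 95601 mod 4 = 1, 109327 mod 4 = 3; sign now -1
(109327/95601) = (13726/95601)   [reduce mod 95601]
13726 = 2^1·6863; (2/95601) = +1 since 95601 mod 8 = 1, so (13726/95601) = (+1)^1·(6863/95601); sign now -1
reciprocity: (6863/95601) = +1·(95601/6863) since 6863 mod 4 = 3, 95601 mod 4 = 1; sign now -1
(95601/6863) = (6382/6863)   [reduce mod 6863]
6382 = 2^1·3191; (2/6863) = +1 since 6863 mod 8 = 7, so (6382/6863) = (+1)^1·(3191/6863); sign now -1
reciprocity: (3191/6863) = -1·(6863/3191) since 3191 mod 4 = 3, 6863 mod 4 = 3; sign now +1
(6863/3191) = (481/3191)   [reduce mod 3191]
reciprocity: (481/3191) = +1·(3191/481) since 481 mod 4 = 1, 3191 mod 4 = 3; sign now +1
(3191/481) = (305/481)   [reduce mod 481]
reciprocity: (305/481) = +1·(481/305) since 305 mod 4 = 1, 481 mod 4 = 1; sign now +1
(481/305) = (176/305)   [reduce mod 305]
176 = 2^4·11; (2/305) = +1 since 305 mod 8 = 1, so (176/305) = (+1)^4·(11/305); sign now +1
reciprocity: (11/305) = +1·(305/11) since 11 mod 4 = 3, 305 mod 4 = 1; sign now +1
(305/11) = (8/11)   [reduce mod 11]
8 = 2^3·1; (2/11) = -1 since 11 mod 8 = 3, so (8/11) = (-1)^3·(1/11); sign now -1
(1/11) = 1; final value = sign = -1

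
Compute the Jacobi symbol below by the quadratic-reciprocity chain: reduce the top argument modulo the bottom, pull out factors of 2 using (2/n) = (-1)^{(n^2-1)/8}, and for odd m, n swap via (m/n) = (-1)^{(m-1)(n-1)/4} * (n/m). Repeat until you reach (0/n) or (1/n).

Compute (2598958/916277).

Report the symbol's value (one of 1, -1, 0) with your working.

-1

(2598958/916277): 2598958 mod 916277 = 766404, so (2598958/916277) = (766404/916277)
factor out 2^2: 766404 = 2^2·191601; with 916277 mod 8 = 5, (2/916277) = -1; sign now +1; continue with (191601/916277)
flip (191601/916277) -> (916277/191601): both odd, 191601 mod 4 = 1, 916277 mod 4 = 1, so the flip contributes +1; sign now +1
(916277/191601): 916277 mod 191601 = 149873, so (916277/191601) = (149873/191601)
flip (149873/191601) -> (191601/149873): both odd, 149873 mod 4 = 1, 191601 mod 4 = 1, so the flip contributes +1; sign now +1
(191601/149873): 191601 mod 149873 = 41728, so (191601/149873) = (41728/149873)
factor out 2^8: 41728 = 2^8·163; with 149873 mod 8 = 1, (2/149873) = +1; sign now +1; continue with (163/149873)
flip (163/149873) -> (149873/163): both odd, 163 mod 4 = 3, 149873 mod 4 = 1, so the flip contributes +1; sign now +1
(149873/163): 149873 mod 163 = 76, so (149873/163) = (76/163)
factor out 2^2: 76 = 2^2·19; with 163 mod 8 = 3, (2/163) = -1; sign now +1; continue with (19/163)
flip (19/163) -> (163/19): both odd, 19 mod 4 = 3, 163 mod 4 = 3, so the flip contributes -1; sign now -1
(163/19): 163 mod 19 = 11, so (163/19) = (11/19)
flip (11/19) -> (19/11): both odd, 11 mod 4 = 3, 19 mod 4 = 3, so the flip contributes -1; sign now +1
(19/11): 19 mod 11 = 8, so (19/11) = (8/11)
factor out 2^3: 8 = 2^3·1; with 11 mod 8 = 3, (2/11) = -1; sign now -1; continue with (1/11)
reached (1/11) = 1, so the symbol is -1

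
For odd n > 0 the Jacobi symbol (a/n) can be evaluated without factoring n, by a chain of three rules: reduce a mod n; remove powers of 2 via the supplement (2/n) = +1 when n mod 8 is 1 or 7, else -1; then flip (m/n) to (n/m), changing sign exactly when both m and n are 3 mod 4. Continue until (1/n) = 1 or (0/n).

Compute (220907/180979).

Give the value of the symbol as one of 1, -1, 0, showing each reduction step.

-1

(220907/180979) = (39928/180979)   [reduce mod 180979]
39928 = 2^3·4991; (2/180979) = -1 since 180979 mod 8 = 3, so (39928/180979) = (-1)^3·(4991/180979); sign now -1
reciprocity: (4991/180979) = -1·(180979/4991) since 4991 mod 4 = 3, 180979 mod 4 = 3; sign now +1
(180979/4991) = (1303/4991)   [reduce mod 4991]
reciprocity: (1303/4991) = -1·(4991/1303) since 1303 mod 4 = 3, 4991 mod 4 = 3; sign now -1
(4991/1303) = (1082/1303)   [reduce mod 1303]
1082 = 2^1·541; (2/1303) = +1 since 1303 mod 8 = 7, so (1082/1303) = (+1)^1·(541/1303); sign now -1
reciprocity: (541/1303) = +1·(1303/541) since 541 mod 4 = 1, 1303 mod 4 = 3; sign now -1
(1303/541) = (221/541)   [reduce mod 541]
reciprocity: (221/541) = +1·(541/221) since 221 mod 4 = 1, 541 mod 4 = 1; sign now -1
(541/221) = (99/221)   [reduce mod 221]
reciprocity: (99/221) = +1·(221/99) since 99 mod 4 = 3, 221 mod 4 = 1; sign now -1
(221/99) = (23/99)   [reduce mod 99]
reciprocity: (23/99) = -1·(99/23) since 23 mod 4 = 3, 99 mod 4 = 3; sign now +1
(99/23) = (7/23)   [reduce mod 23]
reciprocity: (7/23) = -1·(23/7) since 7 mod 4 = 3, 23 mod 4 = 3; sign now -1
(23/7) = (2/7)   [reduce mod 7]
2 = 2^1·1; (2/7) = +1 since 7 mod 8 = 7, so (2/7) = (+1)^1·(1/7); sign now -1
(1/7) = 1; final value = sign = -1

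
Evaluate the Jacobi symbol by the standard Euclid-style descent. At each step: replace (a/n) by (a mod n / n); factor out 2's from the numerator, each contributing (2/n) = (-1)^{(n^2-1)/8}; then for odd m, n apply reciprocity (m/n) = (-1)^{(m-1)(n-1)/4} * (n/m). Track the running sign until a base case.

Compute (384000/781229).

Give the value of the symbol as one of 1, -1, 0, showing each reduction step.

384000 = 2^10·375; (2/781229) = -1 since 781229 mod 8 = 5, so (384000/781229) = (-1)^10·(375/781229); sign now +1
reciprocity: (375/781229) = +1·(781229/375) since 375 mod 4 = 3, 781229 mod 4 = 1; sign now +1
(781229/375) = (104/375)   [reduce mod 375]
104 = 2^3·13; (2/375) = +1 since 375 mod 8 = 7, so (104/375) = (+1)^3·(13/375); sign now +1
reciprocity: (13/375) = +1·(375/13) since 13 mod 4 = 1, 375 mod 4 = 3; sign now +1
(375/13) = (11/13)   [reduce mod 13]
reciprocity: (11/13) = +1·(13/11) since 11 mod 4 = 3, 13 mod 4 = 1; sign now +1
(13/11) = (2/11)   [reduce mod 11]
2 = 2^1·1; (2/11) = -1 since 11 mod 8 = 3, so (2/11) = (-1)^1·(1/11); sign now -1
(1/11) = 1; final value = sign = -1

-1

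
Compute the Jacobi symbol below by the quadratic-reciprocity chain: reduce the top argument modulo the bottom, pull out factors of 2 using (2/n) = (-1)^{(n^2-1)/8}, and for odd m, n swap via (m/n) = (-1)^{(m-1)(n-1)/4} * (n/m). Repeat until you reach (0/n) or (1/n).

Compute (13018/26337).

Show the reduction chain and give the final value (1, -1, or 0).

13018 = 2^1·6509; (2/26337) = +1 since 26337 mod 8 = 1, so (13018/26337) = (+1)^1·(6509/26337); sign now +1
reciprocity: (6509/26337) = +1·(26337/6509) since 6509 mod 4 = 1, 26337 mod 4 = 1; sign now +1
(26337/6509) = (301/6509)   [reduce mod 6509]
reciprocity: (301/6509) = +1·(6509/301) since 301 mod 4 = 1, 6509 mod 4 = 1; sign now +1
(6509/301) = (188/301)   [reduce mod 301]
188 = 2^2·47; (2/301) = -1 since 301 mod 8 = 5, so (188/301) = (-1)^2·(47/301); sign now +1
reciprocity: (47/301) = +1·(301/47) since 47 mod 4 = 3, 301 mod 4 = 1; sign now +1
(301/47) = (19/47)   [reduce mod 47]
reciprocity: (19/47) = -1·(47/19) since 19 mod 4 = 3, 47 mod 4 = 3; sign now -1
(47/19) = (9/19)   [reduce mod 19]
reciprocity: (9/19) = +1·(19/9) since 9 mod 4 = 1, 19 mod 4 = 3; sign now -1
(19/9) = (1/9)   [reduce mod 9]
(1/9) = 1; final value = sign = -1

-1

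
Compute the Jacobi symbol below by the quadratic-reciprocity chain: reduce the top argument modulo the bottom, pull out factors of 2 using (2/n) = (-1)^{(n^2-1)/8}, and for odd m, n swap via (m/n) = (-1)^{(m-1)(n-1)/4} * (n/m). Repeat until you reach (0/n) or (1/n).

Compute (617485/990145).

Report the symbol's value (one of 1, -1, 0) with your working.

reciprocity: (617485/990145) = +1·(990145/617485) since 617485 mod 4 = 1, 990145 mod 4 = 1; sign now +1
(990145/617485) = (372660/617485)   [reduce mod 617485]
372660 = 2^2·93165; (2/617485) = -1 since 617485 mod 8 = 5, so (372660/617485) = (-1)^2·(93165/617485); sign now +1
reciprocity: (93165/617485) = +1·(617485/93165) since 93165 mod 4 = 1, 617485 mod 4 = 1; sign now +1
(617485/93165) = (58495/93165)   [reduce mod 93165]
reciprocity: (58495/93165) = +1·(93165/58495) since 58495 mod 4 = 3, 93165 mod 4 = 1; sign now +1
(93165/58495) = (34670/58495)   [reduce mod 58495]
34670 = 2^1·17335; (2/58495) = +1 since 58495 mod 8 = 7, so (34670/58495) = (+1)^1·(17335/58495); sign now +1
reciprocity: (17335/58495) = -1·(58495/17335) since 17335 mod 4 = 3, 58495 mod 4 = 3; sign now -1
(58495/17335) = (6490/17335)   [reduce mod 17335]
6490 = 2^1·3245; (2/17335) = +1 since 17335 mod 8 = 7, so (6490/17335) = (+1)^1·(3245/17335); sign now -1
reciprocity: (3245/17335) = +1·(17335/3245) since 3245 mod 4 = 1, 17335 mod 4 = 3; sign now -1
(17335/3245) = (1110/3245)   [reduce mod 3245]
1110 = 2^1·555; (2/3245) = -1 since 3245 mod 8 = 5, so (1110/3245) = (-1)^1·(555/3245); sign now +1
reciprocity: (555/3245) = +1·(3245/555) since 555 mod 4 = 3, 3245 mod 4 = 1; sign now +1
(3245/555) = (470/555)   [reduce mod 555]
470 = 2^1·235; (2/555) = -1 since 555 mod 8 = 3, so (470/555) = (-1)^1·(235/555); sign now -1
reciprocity: (235/555) = -1·(555/235) since 235 mod 4 = 3, 555 mod 4 = 3; sign now +1
(555/235) = (85/235)   [reduce mod 235]
reciprocity: (85/235) = +1·(235/85) since 85 mod 4 = 1, 235 mod 4 = 3; sign now +1
(235/85) = (65/85)   [reduce mod 85]
reciprocity: (65/85) = +1·(85/65) since 65 mod 4 = 1, 85 mod 4 = 1; sign now +1
(85/65) = (20/65)   [reduce mod 65]
20 = 2^2·5; (2/65) = +1 since 65 mod 8 = 1, so (20/65) = (+1)^2·(5/65); sign now +1
reciprocity: (5/65) = +1·(65/5) since 5 mod 4 = 1, 65 mod 4 = 1; sign now +1
(65/5) = (0/5)   [reduce mod 5]
(0/5) = 0   [gcd(a, n) > 1]; final value = 0

0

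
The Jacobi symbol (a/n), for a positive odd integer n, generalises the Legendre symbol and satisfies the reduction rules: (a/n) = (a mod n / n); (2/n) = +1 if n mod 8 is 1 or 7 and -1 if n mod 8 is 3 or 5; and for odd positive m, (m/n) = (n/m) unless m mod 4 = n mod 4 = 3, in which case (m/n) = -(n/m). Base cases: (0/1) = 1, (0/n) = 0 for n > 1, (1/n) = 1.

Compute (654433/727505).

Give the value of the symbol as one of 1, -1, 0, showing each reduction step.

flip (654433/727505) -> (727505/654433): both odd, 654433 mod 4 = 1, 727505 mod 4 = 1, so the flip contributes +1; sign now +1
(727505/654433): 727505 mod 654433 = 73072, so (727505/654433) = (73072/654433)
factor out 2^4: 73072 = 2^4·4567; with 654433 mod 8 = 1, (2/654433) = +1; sign now +1; continue with (4567/654433)
flip (4567/654433) -> (654433/4567): both odd, 4567 mod 4 = 3, 654433 mod 4 = 1, so the flip contributes +1; sign now +1
(654433/4567): 654433 mod 4567 = 1352, so (654433/4567) = (1352/4567)
factor out 2^3: 1352 = 2^3·169; with 4567 mod 8 = 7, (2/4567) = +1; sign now +1; continue with (169/4567)
flip (169/4567) -> (4567/169): both odd, 169 mod 4 = 1, 4567 mod 4 = 3, so the flip contributes +1; sign now +1
(4567/169): 4567 mod 169 = 4, so (4567/169) = (4/169)
factor out 2^2: 4 = 2^2·1; with 169 mod 8 = 1, (2/169) = +1; sign now +1; continue with (1/169)
reached (1/169) = 1, so the symbol is +1

1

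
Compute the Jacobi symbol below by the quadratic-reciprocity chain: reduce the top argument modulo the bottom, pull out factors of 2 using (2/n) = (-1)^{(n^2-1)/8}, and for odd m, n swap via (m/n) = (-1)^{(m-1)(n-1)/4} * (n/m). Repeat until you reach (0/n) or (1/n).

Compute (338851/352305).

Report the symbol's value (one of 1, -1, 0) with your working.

flip (338851/352305) -> (352305/338851): both odd, 338851 mod 4 = 3, 352305 mod 4 = 1, so the flip contributes +1; sign now +1
(352305/338851): 352305 mod 338851 = 13454, so (352305/338851) = (13454/338851)
factor out 2^1: 13454 = 2^1·6727; with 338851 mod 8 = 3, (2/338851) = -1; sign now -1; continue with (6727/338851)
flip (6727/338851) -> (338851/6727): both odd, 6727 mod 4 = 3, 338851 mod 4 = 3, so the flip contributes -1; sign now +1
(338851/6727): 338851 mod 6727 = 2501, so (338851/6727) = (2501/6727)
flip (2501/6727) -> (6727/2501): both odd, 2501 mod 4 = 1, 6727 mod 4 = 3, so the flip contributes +1; sign now +1
(6727/2501): 6727 mod 2501 = 1725, so (6727/2501) = (1725/2501)
flip (1725/2501) -> (2501/1725): both odd, 1725 mod 4 = 1, 2501 mod 4 = 1, so the flip contributes +1; sign now +1
(2501/1725): 2501 mod 1725 = 776, so (2501/1725) = (776/1725)
factor out 2^3: 776 = 2^3·97; with 1725 mod 8 = 5, (2/1725) = -1; sign now -1; continue with (97/1725)
flip (97/1725) -> (1725/97): both odd, 97 mod 4 = 1, 1725 mod 4 = 1, so the flip contributes +1; sign now -1
(1725/97): 1725 mod 97 = 76, so (1725/97) = (76/97)
factor out 2^2: 76 = 2^2·19; with 97 mod 8 = 1, (2/97) = +1; sign now -1; continue with (19/97)
flip (19/97) -> (97/19): both odd, 19 mod 4 = 3, 97 mod 4 = 1, so the flip contributes +1; sign now -1
(97/19): 97 mod 19 = 2, so (97/19) = (2/19)
factor out 2^1: 2 = 2^1·1; with 19 mod 8 = 3, (2/19) = -1; sign now +1; continue with (1/19)
reached (1/19) = 1, so the symbol is +1

1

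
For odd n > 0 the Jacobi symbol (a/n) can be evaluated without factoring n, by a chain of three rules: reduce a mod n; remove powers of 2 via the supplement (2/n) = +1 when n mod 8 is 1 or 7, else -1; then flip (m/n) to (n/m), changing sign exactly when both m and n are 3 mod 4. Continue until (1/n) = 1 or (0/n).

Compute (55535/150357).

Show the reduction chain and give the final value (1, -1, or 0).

reciprocity: (55535/150357) = +1·(150357/55535) since 55535 mod 4 = 3, 150357 mod 4 = 1; sign now +1
(150357/55535) = (39287/55535)   [reduce mod 55535]
reciprocity: (39287/55535) = -1·(55535/39287) since 39287 mod 4 = 3, 55535 mod 4 = 3; sign now -1
(55535/39287) = (16248/39287)   [reduce mod 39287]
16248 = 2^3·2031; (2/39287) = +1 since 39287 mod 8 = 7, so (16248/39287) = (+1)^3·(2031/39287); sign now -1
reciprocity: (2031/39287) = -1·(39287/2031) since 2031 mod 4 = 3, 39287 mod 4 = 3; sign now +1
(39287/2031) = (698/2031)   [reduce mod 2031]
698 = 2^1·349; (2/2031) = +1 since 2031 mod 8 = 7, so (698/2031) = (+1)^1·(349/2031); sign now +1
reciprocity: (349/2031) = +1·(2031/349) since 349 mod 4 = 1, 2031 mod 4 = 3; sign now +1
(2031/349) = (286/349)   [reduce mod 349]
286 = 2^1·143; (2/349) = -1 since 349 mod 8 = 5, so (286/349) = (-1)^1·(143/349); sign now -1
reciprocity: (143/349) = +1·(349/143) since 143 mod 4 = 3, 349 mod 4 = 1; sign now -1
(349/143) = (63/143)   [reduce mod 143]
reciprocity: (63/143) = -1·(143/63) since 63 mod 4 = 3, 143 mod 4 = 3; sign now +1
(143/63) = (17/63)   [reduce mod 63]
reciprocity: (17/63) = +1·(63/17) since 17 mod 4 = 1, 63 mod 4 = 3; sign now +1
(63/17) = (12/17)   [reduce mod 17]
12 = 2^2·3; (2/17) = +1 since 17 mod 8 = 1, so (12/17) = (+1)^2·(3/17); sign now +1
reciprocity: (3/17) = +1·(17/3) since 3 mod 4 = 3, 17 mod 4 = 1; sign now +1
(17/3) = (2/3)   [reduce mod 3]
2 = 2^1·1; (2/3) = -1 since 3 mod 8 = 3, so (2/3) = (-1)^1·(1/3); sign now -1
(1/3) = 1; final value = sign = -1

-1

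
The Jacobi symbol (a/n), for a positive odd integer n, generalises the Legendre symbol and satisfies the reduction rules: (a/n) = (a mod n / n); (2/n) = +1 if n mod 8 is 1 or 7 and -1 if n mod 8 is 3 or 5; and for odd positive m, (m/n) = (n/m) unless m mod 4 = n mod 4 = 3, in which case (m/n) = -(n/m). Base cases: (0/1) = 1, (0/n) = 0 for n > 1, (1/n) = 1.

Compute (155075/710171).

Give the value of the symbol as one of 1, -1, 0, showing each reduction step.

-1

flip (155075/710171) -> (710171/155075): both odd, 155075 mod 4 = 3, 710171 mod 4 = 3, so the flip contributes -1; sign now -1
(710171/155075): 710171 mod 155075 = 89871, so (710171/155075) = (89871/155075)
flip (89871/155075) -> (155075/89871): both odd, 89871 mod 4 = 3, 155075 mod 4 = 3, so the flip contributes -1; sign now +1
(155075/89871): 155075 mod 89871 = 65204, so (155075/89871) = (65204/89871)
factor out 2^2: 65204 = 2^2·16301; with 89871 mod 8 = 7, (2/89871) = +1; sign now +1; continue with (16301/89871)
flip (16301/89871) -> (89871/16301): both odd, 16301 mod 4 = 1, 89871 mod 4 = 3, so the flip contributes +1; sign now +1
(89871/16301): 89871 mod 16301 = 8366, so (89871/16301) = (8366/16301)
factor out 2^1: 8366 = 2^1·4183; with 16301 mod 8 = 5, (2/16301) = -1; sign now -1; continue with (4183/16301)
flip (4183/16301) -> (16301/4183): both odd, 4183 mod 4 = 3, 16301 mod 4 = 1, so the flip contributes +1; sign now -1
(16301/4183): 16301 mod 4183 = 3752, so (16301/4183) = (3752/4183)
factor out 2^3: 3752 = 2^3·469; with 4183 mod 8 = 7, (2/4183) = +1; sign now -1; continue with (469/4183)
flip (469/4183) -> (4183/469): both odd, 469 mod 4 = 1, 4183 mod 4 = 3, so the flip contributes +1; sign now -1
(4183/469): 4183 mod 469 = 431, so (4183/469) = (431/469)
flip (431/469) -> (469/431): both odd, 431 mod 4 = 3, 469 mod 4 = 1, so the flip contributes +1; sign now -1
(469/431): 469 mod 431 = 38, so (469/431) = (38/431)
factor out 2^1: 38 = 2^1·19; with 431 mod 8 = 7, (2/431) = +1; sign now -1; continue with (19/431)
flip (19/431) -> (431/19): both odd, 19 mod 4 = 3, 431 mod 4 = 3, so the flip contributes -1; sign now +1
(431/19): 431 mod 19 = 13, so (431/19) = (13/19)
flip (13/19) -> (19/13): both odd, 13 mod 4 = 1, 19 mod 4 = 3, so the flip contributes +1; sign now +1
(19/13): 19 mod 13 = 6, so (19/13) = (6/13)
factor out 2^1: 6 = 2^1·3; with 13 mod 8 = 5, (2/13) = -1; sign now -1; continue with (3/13)
flip (3/13) -> (13/3): both odd, 3 mod 4 = 3, 13 mod 4 = 1, so the flip contributes +1; sign now -1
(13/3): 13 mod 3 = 1, so (13/3) = (1/3)
reached (1/3) = 1, so the symbol is -1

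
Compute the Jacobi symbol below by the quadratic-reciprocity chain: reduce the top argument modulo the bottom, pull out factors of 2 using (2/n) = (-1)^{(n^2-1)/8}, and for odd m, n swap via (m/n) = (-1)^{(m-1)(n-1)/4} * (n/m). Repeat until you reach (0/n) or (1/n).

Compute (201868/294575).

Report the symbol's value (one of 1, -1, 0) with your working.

201868 = 2^2·50467; (2/294575) = +1 since 294575 mod 8 = 7, so (201868/294575) = (+1)^2·(50467/294575); sign now +1
reciprocity: (50467/294575) = -1·(294575/50467) since 50467 mod 4 = 3, 294575 mod 4 = 3; sign now -1
(294575/50467) = (42240/50467)   [reduce mod 50467]
42240 = 2^8·165; (2/50467) = -1 since 50467 mod 8 = 3, so (42240/50467) = (-1)^8·(165/50467); sign now -1
reciprocity: (165/50467) = +1·(50467/165) since 165 mod 4 = 1, 50467 mod 4 = 3; sign now -1
(50467/165) = (142/165)   [reduce mod 165]
142 = 2^1·71; (2/165) = -1 since 165 mod 8 = 5, so (142/165) = (-1)^1·(71/165); sign now +1
reciprocity: (71/165) = +1·(165/71) since 71 mod 4 = 3, 165 mod 4 = 1; sign now +1
(165/71) = (23/71)   [reduce mod 71]
reciprocity: (23/71) = -1·(71/23) since 23 mod 4 = 3, 71 mod 4 = 3; sign now -1
(71/23) = (2/23)   [reduce mod 23]
2 = 2^1·1; (2/23) = +1 since 23 mod 8 = 7, so (2/23) = (+1)^1·(1/23); sign now -1
(1/23) = 1; final value = sign = -1

-1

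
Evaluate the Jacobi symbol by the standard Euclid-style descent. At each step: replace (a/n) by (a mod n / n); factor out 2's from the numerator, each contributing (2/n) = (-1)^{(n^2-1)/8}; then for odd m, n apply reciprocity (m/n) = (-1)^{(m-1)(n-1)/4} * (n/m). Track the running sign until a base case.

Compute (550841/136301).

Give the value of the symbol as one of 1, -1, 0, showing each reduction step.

(550841/136301) = (5637/136301)   [reduce mod 136301]
reciprocity: (5637/136301) = +1·(136301/5637) since 5637 mod 4 = 1, 136301 mod 4 = 1; sign now +1
(136301/5637) = (1013/5637)   [reduce mod 5637]
reciprocity: (1013/5637) = +1·(5637/1013) since 1013 mod 4 = 1, 5637 mod 4 = 1; sign now +1
(5637/1013) = (572/1013)   [reduce mod 1013]
572 = 2^2·143; (2/1013) = -1 since 1013 mod 8 = 5, so (572/1013) = (-1)^2·(143/1013); sign now +1
reciprocity: (143/1013) = +1·(1013/143) since 143 mod 4 = 3, 1013 mod 4 = 1; sign now +1
(1013/143) = (12/143)   [reduce mod 143]
12 = 2^2·3; (2/143) = +1 since 143 mod 8 = 7, so (12/143) = (+1)^2·(3/143); sign now +1
reciprocity: (3/143) = -1·(143/3) since 3 mod 4 = 3, 143 mod 4 = 3; sign now -1
(143/3) = (2/3)   [reduce mod 3]
2 = 2^1·1; (2/3) = -1 since 3 mod 8 = 3, so (2/3) = (-1)^1·(1/3); sign now +1
(1/3) = 1; final value = sign = +1

1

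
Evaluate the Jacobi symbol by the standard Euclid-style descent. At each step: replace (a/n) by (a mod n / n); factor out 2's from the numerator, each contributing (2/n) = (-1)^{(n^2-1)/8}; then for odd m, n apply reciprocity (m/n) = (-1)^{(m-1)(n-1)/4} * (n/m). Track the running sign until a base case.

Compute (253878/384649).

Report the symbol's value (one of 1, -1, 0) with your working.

1

253878 = 2^1·126939; (2/384649) = +1 since 384649 mod 8 = 1, so (253878/384649) = (+1)^1·(126939/384649); sign now +1
reciprocity: (126939/384649) = +1·(384649/126939) since 126939 mod 4 = 3, 384649 mod 4 = 1; sign now +1
(384649/126939) = (3832/126939)   [reduce mod 126939]
3832 = 2^3·479; (2/126939) = -1 since 126939 mod 8 = 3, so (3832/126939) = (-1)^3·(479/126939); sign now -1
reciprocity: (479/126939) = -1·(126939/479) since 479 mod 4 = 3, 126939 mod 4 = 3; sign now +1
(126939/479) = (4/479)   [reduce mod 479]
4 = 2^2·1; (2/479) = +1 since 479 mod 8 = 7, so (4/479) = (+1)^2·(1/479); sign now +1
(1/479) = 1; final value = sign = +1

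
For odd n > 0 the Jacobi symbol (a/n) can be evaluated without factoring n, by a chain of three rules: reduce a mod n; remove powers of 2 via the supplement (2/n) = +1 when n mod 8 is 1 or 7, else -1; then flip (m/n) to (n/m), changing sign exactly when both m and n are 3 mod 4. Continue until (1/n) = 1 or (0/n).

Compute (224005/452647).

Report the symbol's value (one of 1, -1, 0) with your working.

-1

reciprocity: (224005/452647) = +1·(452647/224005) since 224005 mod 4 = 1, 452647 mod 4 = 3; sign now +1
(452647/224005) = (4637/224005)   [reduce mod 224005]
reciprocity: (4637/224005) = +1·(224005/4637) since 4637 mod 4 = 1, 224005 mod 4 = 1; sign now +1
(224005/4637) = (1429/4637)   [reduce mod 4637]
reciprocity: (1429/4637) = +1·(4637/1429) since 1429 mod 4 = 1, 4637 mod 4 = 1; sign now +1
(4637/1429) = (350/1429)   [reduce mod 1429]
350 = 2^1·175; (2/1429) = -1 since 1429 mod 8 = 5, so (350/1429) = (-1)^1·(175/1429); sign now -1
reciprocity: (175/1429) = +1·(1429/175) since 175 mod 4 = 3, 1429 mod 4 = 1; sign now -1
(1429/175) = (29/175)   [reduce mod 175]
reciprocity: (29/175) = +1·(175/29) since 29 mod 4 = 1, 175 mod 4 = 3; sign now -1
(175/29) = (1/29)   [reduce mod 29]
(1/29) = 1; final value = sign = -1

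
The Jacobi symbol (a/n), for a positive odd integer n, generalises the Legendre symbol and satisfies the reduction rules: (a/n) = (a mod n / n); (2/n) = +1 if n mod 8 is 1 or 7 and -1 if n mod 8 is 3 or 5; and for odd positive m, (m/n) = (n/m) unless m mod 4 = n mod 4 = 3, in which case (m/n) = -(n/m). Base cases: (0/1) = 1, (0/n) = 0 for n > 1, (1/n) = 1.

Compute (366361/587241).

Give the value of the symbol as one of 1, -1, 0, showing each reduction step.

flip (366361/587241) -> (587241/366361): both odd, 366361 mod 4 = 1, 587241 mod 4 = 1, so the flip contributes +1; sign now +1
(587241/366361): 587241 mod 366361 = 220880, so (587241/366361) = (220880/366361)
factor out 2^4: 220880 = 2^4·13805; with 366361 mod 8 = 1, (2/366361) = +1; sign now +1; continue with (13805/366361)
flip (13805/366361) -> (366361/13805): both odd, 13805 mod 4 = 1, 366361 mod 4 = 1, so the flip contributes +1; sign now +1
(366361/13805): 366361 mod 13805 = 7431, so (366361/13805) = (7431/13805)
flip (7431/13805) -> (13805/7431): both odd, 7431 mod 4 = 3, 13805 mod 4 = 1, so the flip contributes +1; sign now +1
(13805/7431): 13805 mod 7431 = 6374, so (13805/7431) = (6374/7431)
factor out 2^1: 6374 = 2^1·3187; with 7431 mod 8 = 7, (2/7431) = +1; sign now +1; continue with (3187/7431)
flip (3187/7431) -> (7431/3187): both odd, 3187 mod 4 = 3, 7431 mod 4 = 3, so the flip contributes -1; sign now -1
(7431/3187): 7431 mod 3187 = 1057, so (7431/3187) = (1057/3187)
flip (1057/3187) -> (3187/1057): both odd, 1057 mod 4 = 1, 3187 mod 4 = 3, so the flip contributes +1; sign now -1
(3187/1057): 3187 mod 1057 = 16, so (3187/1057) = (16/1057)
factor out 2^4: 16 = 2^4·1; with 1057 mod 8 = 1, (2/1057) = +1; sign now -1; continue with (1/1057)
reached (1/1057) = 1, so the symbol is -1

-1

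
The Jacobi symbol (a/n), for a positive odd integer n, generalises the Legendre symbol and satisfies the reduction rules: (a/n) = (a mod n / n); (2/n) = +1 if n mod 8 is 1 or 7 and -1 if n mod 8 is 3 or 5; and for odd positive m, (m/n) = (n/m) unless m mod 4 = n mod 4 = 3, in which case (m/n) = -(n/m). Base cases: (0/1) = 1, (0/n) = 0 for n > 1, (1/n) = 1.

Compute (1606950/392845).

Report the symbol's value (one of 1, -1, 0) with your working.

(1606950/392845): 1606950 mod 392845 = 35570, so (1606950/392845) = (35570/392845)
factor out 2^1: 35570 = 2^1·17785; with 392845 mod 8 = 5, (2/392845) = -1; sign now -1; continue with (17785/392845)
flip (17785/392845) -> (392845/17785): both odd, 17785 mod 4 = 1, 392845 mod 4 = 1, so the flip contributes +1; sign now -1
(392845/17785): 392845 mod 17785 = 1575, so (392845/17785) = (1575/17785)
flip (1575/17785) -> (17785/1575): both odd, 1575 mod 4 = 3, 17785 mod 4 = 1, so the flip contributes +1; sign now -1
(17785/1575): 17785 mod 1575 = 460, so (17785/1575) = (460/1575)
factor out 2^2: 460 = 2^2·115; with 1575 mod 8 = 7, (2/1575) = +1; sign now -1; continue with (115/1575)
flip (115/1575) -> (1575/115): both odd, 115 mod 4 = 3, 1575 mod 4 = 3, so the flip contributes -1; sign now +1
(1575/115): 1575 mod 115 = 80, so (1575/115) = (80/115)
factor out 2^4: 80 = 2^4·5; with 115 mod 8 = 3, (2/115) = -1; sign now +1; continue with (5/115)
flip (5/115) -> (115/5): both odd, 5 mod 4 = 1, 115 mod 4 = 3, so the flip contributes +1; sign now +1
(115/5): 115 mod 5 = 0, so (115/5) = (0/5)
reached (0/5); gcd(a, n) > 1, so (0/5) = 0 and the symbol is 0

0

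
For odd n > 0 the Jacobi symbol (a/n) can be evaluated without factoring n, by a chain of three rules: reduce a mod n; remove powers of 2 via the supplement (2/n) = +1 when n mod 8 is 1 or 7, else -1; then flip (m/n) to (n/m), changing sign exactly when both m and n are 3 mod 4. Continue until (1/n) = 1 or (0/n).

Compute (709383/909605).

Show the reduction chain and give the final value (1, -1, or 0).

flip (709383/909605) -> (909605/709383): both odd, 709383 mod 4 = 3, 909605 mod 4 = 1, so the flip contributes +1; sign now +1
(909605/709383): 909605 mod 709383 = 200222, so (909605/709383) = (200222/709383)
factor out 2^1: 200222 = 2^1·100111; with 709383 mod 8 = 7, (2/709383) = +1; sign now +1; continue with (100111/709383)
flip (100111/709383) -> (709383/100111): both odd, 100111 mod 4 = 3, 709383 mod 4 = 3, so the flip contributes -1; sign now -1
(709383/100111): 709383 mod 100111 = 8606, so (709383/100111) = (8606/100111)
factor out 2^1: 8606 = 2^1·4303; with 100111 mod 8 = 7, (2/100111) = +1; sign now -1; continue with (4303/100111)
flip (4303/100111) -> (100111/4303): both odd, 4303 mod 4 = 3, 100111 mod 4 = 3, so the flip contributes -1; sign now +1
(100111/4303): 100111 mod 4303 = 1142, so (100111/4303) = (1142/4303)
factor out 2^1: 1142 = 2^1·571; with 4303 mod 8 = 7, (2/4303) = +1; sign now +1; continue with (571/4303)
flip (571/4303) -> (4303/571): both odd, 571 mod 4 = 3, 4303 mod 4 = 3, so the flip contributes -1; sign now -1
(4303/571): 4303 mod 571 = 306, so (4303/571) = (306/571)
factor out 2^1: 306 = 2^1·153; with 571 mod 8 = 3, (2/571) = -1; sign now +1; continue with (153/571)
flip (153/571) -> (571/153): both odd, 153 mod 4 = 1, 571 mod 4 = 3, so the flip contributes +1; sign now +1
(571/153): 571 mod 153 = 112, so (571/153) = (112/153)
factor out 2^4: 112 = 2^4·7; with 153 mod 8 = 1, (2/153) = +1; sign now +1; continue with (7/153)
flip (7/153) -> (153/7): both odd, 7 mod 4 = 3, 153 mod 4 = 1, so the flip contributes +1; sign now +1
(153/7): 153 mod 7 = 6, so (153/7) = (6/7)
factor out 2^1: 6 = 2^1·3; with 7 mod 8 = 7, (2/7) = +1; sign now +1; continue with (3/7)
flip (3/7) -> (7/3): both odd, 3 mod 4 = 3, 7 mod 4 = 3, so the flip contributes -1; sign now -1
(7/3): 7 mod 3 = 1, so (7/3) = (1/3)
reached (1/3) = 1, so the symbol is -1

-1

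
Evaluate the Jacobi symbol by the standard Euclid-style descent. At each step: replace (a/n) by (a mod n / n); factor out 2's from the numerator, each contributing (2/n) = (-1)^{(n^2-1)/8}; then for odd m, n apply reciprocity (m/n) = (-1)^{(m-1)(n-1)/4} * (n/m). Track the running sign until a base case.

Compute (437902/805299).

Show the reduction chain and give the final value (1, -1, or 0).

factor out 2^1: 437902 = 2^1·218951; with 805299 mod 8 = 3, (2/805299) = -1; sign now -1; continue with (218951/805299)
flip (218951/805299) -> (805299/218951): both odd, 218951 mod 4 = 3, 805299 mod 4 = 3, so the flip contributes -1; sign now +1
(805299/218951): 805299 mod 218951 = 148446, so (805299/218951) = (148446/218951)
factor out 2^1: 148446 = 2^1·74223; with 218951 mod 8 = 7, (2/218951) = +1; sign now +1; continue with (74223/218951)
flip (74223/218951) -> (218951/74223): both odd, 74223 mod 4 = 3, 218951 mod 4 = 3, so the flip contributes -1; sign now -1
(218951/74223): 218951 mod 74223 = 70505, so (218951/74223) = (70505/74223)
flip (70505/74223) -> (74223/70505): both odd, 70505 mod 4 = 1, 74223 mod 4 = 3, so the flip contributes +1; sign now -1
(74223/70505): 74223 mod 70505 = 3718, so (74223/70505) = (3718/70505)
factor out 2^1: 3718 = 2^1·1859; with 70505 mod 8 = 1, (2/70505) = +1; sign now -1; continue with (1859/70505)
flip (1859/70505) -> (70505/1859): both odd, 1859 mod 4 = 3, 70505 mod 4 = 1, so the flip contributes +1; sign now -1
(70505/1859): 70505 mod 1859 = 1722, so (70505/1859) = (1722/1859)
factor out 2^1: 1722 = 2^1·861; with 1859 mod 8 = 3, (2/1859) = -1; sign now +1; continue with (861/1859)
flip (861/1859) -> (1859/861): both odd, 861 mod 4 = 1, 1859 mod 4 = 3, so the flip contributes +1; sign now +1
(1859/861): 1859 mod 861 = 137, so (1859/861) = (137/861)
flip (137/861) -> (861/137): both odd, 137 mod 4 = 1, 861 mod 4 = 1, so the flip contributes +1; sign now +1
(861/137): 861 mod 137 = 39, so (861/137) = (39/137)
flip (39/137) -> (137/39): both odd, 39 mod 4 = 3, 137 mod 4 = 1, so the flip contributes +1; sign now +1
(137/39): 137 mod 39 = 20, so (137/39) = (20/39)
factor out 2^2: 20 = 2^2·5; with 39 mod 8 = 7, (2/39) = +1; sign now +1; continue with (5/39)
flip (5/39) -> (39/5): both odd, 5 mod 4 = 1, 39 mod 4 = 3, so the flip contributes +1; sign now +1
(39/5): 39 mod 5 = 4, so (39/5) = (4/5)
factor out 2^2: 4 = 2^2·1; with 5 mod 8 = 5, (2/5) = -1; sign now +1; continue with (1/5)
reached (1/5) = 1, so the symbol is +1

1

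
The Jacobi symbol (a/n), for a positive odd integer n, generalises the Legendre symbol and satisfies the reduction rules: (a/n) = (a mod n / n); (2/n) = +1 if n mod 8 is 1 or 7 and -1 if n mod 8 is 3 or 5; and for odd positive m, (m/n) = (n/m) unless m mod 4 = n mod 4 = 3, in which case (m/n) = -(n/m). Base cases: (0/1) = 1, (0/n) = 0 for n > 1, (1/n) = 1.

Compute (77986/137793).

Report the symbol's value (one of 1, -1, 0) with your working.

factor out 2^1: 77986 = 2^1·38993; with 137793 mod 8 = 1, (2/137793) = +1; sign now +1; continue with (38993/137793)
flip (38993/137793) -> (137793/38993): both odd, 38993 mod 4 = 1, 137793 mod 4 = 1, so the flip contributes +1; sign now +1
(137793/38993): 137793 mod 38993 = 20814, so (137793/38993) = (20814/38993)
factor out 2^1: 20814 = 2^1·10407; with 38993 mod 8 = 1, (2/38993) = +1; sign now +1; continue with (10407/38993)
flip (10407/38993) -> (38993/10407): both odd, 10407 mod 4 = 3, 38993 mod 4 = 1, so the flip contributes +1; sign now +1
(38993/10407): 38993 mod 10407 = 7772, so (38993/10407) = (7772/10407)
factor out 2^2: 7772 = 2^2·1943; with 10407 mod 8 = 7, (2/10407) = +1; sign now +1; continue with (1943/10407)
flip (1943/10407) -> (10407/1943): both odd, 1943 mod 4 = 3, 10407 mod 4 = 3, so the flip contributes -1; sign now -1
(10407/1943): 10407 mod 1943 = 692, so (10407/1943) = (692/1943)
factor out 2^2: 692 = 2^2·173; with 1943 mod 8 = 7, (2/1943) = +1; sign now -1; continue with (173/1943)
flip (173/1943) -> (1943/173): both odd, 173 mod 4 = 1, 1943 mod 4 = 3, so the flip contributes +1; sign now -1
(1943/173): 1943 mod 173 = 40, so (1943/173) = (40/173)
factor out 2^3: 40 = 2^3·5; with 173 mod 8 = 5, (2/173) = -1; sign now +1; continue with (5/173)
flip (5/173) -> (173/5): both odd, 5 mod 4 = 1, 173 mod 4 = 1, so the flip contributes +1; sign now +1
(173/5): 173 mod 5 = 3, so (173/5) = (3/5)
flip (3/5) -> (5/3): both odd, 3 mod 4 = 3, 5 mod 4 = 1, so the flip contributes +1; sign now +1
(5/3): 5 mod 3 = 2, so (5/3) = (2/3)
factor out 2^1: 2 = 2^1·1; with 3 mod 8 = 3, (2/3) = -1; sign now -1; continue with (1/3)
reached (1/3) = 1, so the symbol is -1

-1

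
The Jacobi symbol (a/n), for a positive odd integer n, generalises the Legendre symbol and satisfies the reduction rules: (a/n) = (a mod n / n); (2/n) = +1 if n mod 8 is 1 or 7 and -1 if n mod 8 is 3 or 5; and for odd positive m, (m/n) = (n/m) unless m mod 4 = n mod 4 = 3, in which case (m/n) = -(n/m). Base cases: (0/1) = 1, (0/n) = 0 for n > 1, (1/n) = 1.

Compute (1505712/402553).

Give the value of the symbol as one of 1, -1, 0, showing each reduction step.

0

(1505712/402553) = (298053/402553)   [reduce mod 402553]
reciprocity: (298053/402553) = +1·(402553/298053) since 298053 mod 4 = 1, 402553 mod 4 = 1; sign now +1
(402553/298053) = (104500/298053)   [reduce mod 298053]
104500 = 2^2·26125; (2/298053) = -1 since 298053 mod 8 = 5, so (104500/298053) = (-1)^2·(26125/298053); sign now +1
reciprocity: (26125/298053) = +1·(298053/26125) since 26125 mod 4 = 1, 298053 mod 4 = 1; sign now +1
(298053/26125) = (10678/26125)   [reduce mod 26125]
10678 = 2^1·5339; (2/26125) = -1 since 26125 mod 8 = 5, so (10678/26125) = (-1)^1·(5339/26125); sign now -1
reciprocity: (5339/26125) = +1·(26125/5339) since 5339 mod 4 = 3, 26125 mod 4 = 1; sign now -1
(26125/5339) = (4769/5339)   [reduce mod 5339]
reciprocity: (4769/5339) = +1·(5339/4769) since 4769 mod 4 = 1, 5339 mod 4 = 3; sign now -1
(5339/4769) = (570/4769)   [reduce mod 4769]
570 = 2^1·285; (2/4769) = +1 since 4769 mod 8 = 1, so (570/4769) = (+1)^1·(285/4769); sign now -1
reciprocity: (285/4769) = +1·(4769/285) since 285 mod 4 = 1, 4769 mod 4 = 1; sign now -1
(4769/285) = (209/285)   [reduce mod 285]
reciprocity: (209/285) = +1·(285/209) since 209 mod 4 = 1, 285 mod 4 = 1; sign now -1
(285/209) = (76/209)   [reduce mod 209]
76 = 2^2·19; (2/209) = +1 since 209 mod 8 = 1, so (76/209) = (+1)^2·(19/209); sign now -1
reciprocity: (19/209) = +1·(209/19) since 19 mod 4 = 3, 209 mod 4 = 1; sign now -1
(209/19) = (0/19)   [reduce mod 19]
(0/19) = 0   [gcd(a, n) > 1]; final value = 0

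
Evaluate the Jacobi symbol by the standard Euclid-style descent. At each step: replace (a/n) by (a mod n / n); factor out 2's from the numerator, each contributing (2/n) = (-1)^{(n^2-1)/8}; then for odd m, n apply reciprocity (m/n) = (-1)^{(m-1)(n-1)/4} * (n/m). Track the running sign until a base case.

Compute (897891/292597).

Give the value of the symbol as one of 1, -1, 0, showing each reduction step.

-1

(897891/292597) = (20100/292597)   [reduce mod 292597]
20100 = 2^2·5025; (2/292597) = -1 since 292597 mod 8 = 5, so (20100/292597) = (-1)^2·(5025/292597); sign now +1
reciprocity: (5025/292597) = +1·(292597/5025) since 5025 mod 4 = 1, 292597 mod 4 = 1; sign now +1
(292597/5025) = (1147/5025)   [reduce mod 5025]
reciprocity: (1147/5025) = +1·(5025/1147) since 1147 mod 4 = 3, 5025 mod 4 = 1; sign now +1
(5025/1147) = (437/1147)   [reduce mod 1147]
reciprocity: (437/1147) = +1·(1147/437) since 437 mod 4 = 1, 1147 mod 4 = 3; sign now +1
(1147/437) = (273/437)   [reduce mod 437]
reciprocity: (273/437) = +1·(437/273) since 273 mod 4 = 1, 437 mod 4 = 1; sign now +1
(437/273) = (164/273)   [reduce mod 273]
164 = 2^2·41; (2/273) = +1 since 273 mod 8 = 1, so (164/273) = (+1)^2·(41/273); sign now +1
reciprocity: (41/273) = +1·(273/41) since 41 mod 4 = 1, 273 mod 4 = 1; sign now +1
(273/41) = (27/41)   [reduce mod 41]
reciprocity: (27/41) = +1·(41/27) since 27 mod 4 = 3, 41 mod 4 = 1; sign now +1
(41/27) = (14/27)   [reduce mod 27]
14 = 2^1·7; (2/27) = -1 since 27 mod 8 = 3, so (14/27) = (-1)^1·(7/27); sign now -1
reciprocity: (7/27) = -1·(27/7) since 7 mod 4 = 3, 27 mod 4 = 3; sign now +1
(27/7) = (6/7)   [reduce mod 7]
6 = 2^1·3; (2/7) = +1 since 7 mod 8 = 7, so (6/7) = (+1)^1·(3/7); sign now +1
reciprocity: (3/7) = -1·(7/3) since 3 mod 4 = 3, 7 mod 4 = 3; sign now -1
(7/3) = (1/3)   [reduce mod 3]
(1/3) = 1; final value = sign = -1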